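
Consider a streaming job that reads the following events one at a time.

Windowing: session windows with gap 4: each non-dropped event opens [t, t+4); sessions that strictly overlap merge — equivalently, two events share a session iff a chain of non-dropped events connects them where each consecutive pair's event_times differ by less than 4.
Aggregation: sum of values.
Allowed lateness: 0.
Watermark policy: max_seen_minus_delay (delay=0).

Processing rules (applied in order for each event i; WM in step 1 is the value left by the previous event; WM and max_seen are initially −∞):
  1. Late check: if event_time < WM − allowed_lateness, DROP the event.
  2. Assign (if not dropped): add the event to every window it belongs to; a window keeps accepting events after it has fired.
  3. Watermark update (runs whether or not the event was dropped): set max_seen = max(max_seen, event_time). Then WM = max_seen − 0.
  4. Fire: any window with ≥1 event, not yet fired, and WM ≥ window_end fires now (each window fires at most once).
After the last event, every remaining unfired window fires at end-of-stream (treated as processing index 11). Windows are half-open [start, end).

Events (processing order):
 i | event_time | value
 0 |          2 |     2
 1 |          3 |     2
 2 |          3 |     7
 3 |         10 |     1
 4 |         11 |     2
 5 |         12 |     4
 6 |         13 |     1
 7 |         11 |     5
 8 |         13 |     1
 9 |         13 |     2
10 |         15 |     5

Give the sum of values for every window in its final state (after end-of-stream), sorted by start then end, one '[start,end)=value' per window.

i=0 t=2 v=2: → [2,6); WM=2
i=1 t=3 v=2: → [2,7); WM=3
i=2 t=3 v=7: → [2,7); WM=3
i=3 t=10 v=1: → [10,14); WM=10
i=4 t=11 v=2: → [10,15); WM=11
i=5 t=12 v=4: → [10,16); WM=12
i=6 t=13 v=1: → [10,17); WM=13
i=7 t=11 v=5: DROP (t<13-0); WM=13
i=8 t=13 v=1: → [10,17); WM=13
i=9 t=13 v=2: → [10,17); WM=13
i=10 t=15 v=5: → [10,19); WM=15

[2,7)=11 [10,19)=16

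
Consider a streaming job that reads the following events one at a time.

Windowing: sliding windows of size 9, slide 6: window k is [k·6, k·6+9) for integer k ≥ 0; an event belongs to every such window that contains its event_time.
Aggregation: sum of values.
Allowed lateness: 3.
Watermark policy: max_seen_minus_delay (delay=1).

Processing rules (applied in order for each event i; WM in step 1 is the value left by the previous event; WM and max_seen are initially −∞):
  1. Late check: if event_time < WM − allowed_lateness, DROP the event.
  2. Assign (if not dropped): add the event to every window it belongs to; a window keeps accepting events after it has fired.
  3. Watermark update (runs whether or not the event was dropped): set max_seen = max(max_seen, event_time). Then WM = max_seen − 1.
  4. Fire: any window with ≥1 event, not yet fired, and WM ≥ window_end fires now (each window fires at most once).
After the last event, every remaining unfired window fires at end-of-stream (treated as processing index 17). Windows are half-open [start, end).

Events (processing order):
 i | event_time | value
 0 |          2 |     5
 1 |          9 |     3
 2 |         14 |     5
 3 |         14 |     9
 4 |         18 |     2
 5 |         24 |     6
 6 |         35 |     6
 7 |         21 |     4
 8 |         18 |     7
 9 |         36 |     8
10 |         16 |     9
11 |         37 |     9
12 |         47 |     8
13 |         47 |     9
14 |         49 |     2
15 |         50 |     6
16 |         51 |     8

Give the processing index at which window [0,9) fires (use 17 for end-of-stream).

i=0 t=2 v=5: → [0,9); WM=1
i=1 t=9 v=3: → [6,15); WM=8
i=2 t=14 v=5: → [12,21),[6,15); WM=13; [0,9) fires=5
i=3 t=14 v=9: → [12,21),[6,15); WM=13
i=4 t=18 v=2: → [18,27),[12,21); WM=17; [6,15) fires=17
i=5 t=24 v=6: → [24,33),[18,27); WM=23; [12,21) fires=16
i=6 t=35 v=6: → [30,39); WM=34; [18,27) fires=8 [24,33) fires=6
i=7 t=21 v=4: DROP (t<34-3); WM=34
i=8 t=18 v=7: DROP (t<34-3); WM=34
i=9 t=36 v=8: → [36,45),[30,39); WM=35
i=10 t=16 v=9: DROP (t<35-3); WM=35
i=11 t=37 v=9: → [36,45),[30,39); WM=36
i=12 t=47 v=8: → [42,51); WM=46; [30,39) fires=23 [36,45) fires=17
i=13 t=47 v=9: → [42,51); WM=46
i=14 t=49 v=2: → [48,57),[42,51); WM=48
i=15 t=50 v=6: → [48,57),[42,51); WM=49
i=16 t=51 v=8: → [48,57); WM=50

2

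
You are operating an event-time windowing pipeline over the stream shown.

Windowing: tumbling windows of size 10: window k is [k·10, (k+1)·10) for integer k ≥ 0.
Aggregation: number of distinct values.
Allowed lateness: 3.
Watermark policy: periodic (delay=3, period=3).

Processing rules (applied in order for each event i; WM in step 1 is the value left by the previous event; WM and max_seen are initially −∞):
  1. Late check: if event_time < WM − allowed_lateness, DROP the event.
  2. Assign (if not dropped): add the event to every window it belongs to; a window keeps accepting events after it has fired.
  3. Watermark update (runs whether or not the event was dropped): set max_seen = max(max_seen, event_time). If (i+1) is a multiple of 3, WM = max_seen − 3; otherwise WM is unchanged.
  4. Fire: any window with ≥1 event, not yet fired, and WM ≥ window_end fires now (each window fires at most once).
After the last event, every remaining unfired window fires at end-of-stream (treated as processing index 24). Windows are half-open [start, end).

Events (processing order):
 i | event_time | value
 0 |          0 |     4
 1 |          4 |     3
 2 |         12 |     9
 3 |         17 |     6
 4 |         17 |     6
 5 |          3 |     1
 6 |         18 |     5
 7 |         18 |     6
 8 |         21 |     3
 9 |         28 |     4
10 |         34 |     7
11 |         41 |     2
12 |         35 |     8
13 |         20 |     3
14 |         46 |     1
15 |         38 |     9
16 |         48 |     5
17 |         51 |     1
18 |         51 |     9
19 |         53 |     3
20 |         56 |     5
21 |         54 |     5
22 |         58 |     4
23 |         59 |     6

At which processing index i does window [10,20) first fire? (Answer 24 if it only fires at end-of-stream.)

11

i=0 t=0 v=4: → [0,10); WM=−∞
i=1 t=4 v=3: → [0,10); WM=−∞
i=2 t=12 v=9: → [10,20); WM=9
i=3 t=17 v=6: → [10,20); WM=9
i=4 t=17 v=6: → [10,20); WM=9
i=5 t=3 v=1: DROP (t<9-3); WM=14; [0,10) fires=2
i=6 t=18 v=5: → [10,20); WM=14
i=7 t=18 v=6: → [10,20); WM=14
i=8 t=21 v=3: → [20,30); WM=18
i=9 t=28 v=4: → [20,30); WM=18
i=10 t=34 v=7: → [30,40); WM=18
i=11 t=41 v=2: → [40,50); WM=38; [10,20) fires=3 [20,30) fires=2
i=12 t=35 v=8: → [30,40); WM=38
i=13 t=20 v=3: DROP (t<38-3); WM=38
i=14 t=46 v=1: → [40,50); WM=43; [30,40) fires=2
i=15 t=38 v=9: DROP (t<43-3); WM=43
i=16 t=48 v=5: → [40,50); WM=43
i=17 t=51 v=1: → [50,60); WM=48
i=18 t=51 v=9: → [50,60); WM=48
i=19 t=53 v=3: → [50,60); WM=48
i=20 t=56 v=5: → [50,60); WM=53; [40,50) fires=3
i=21 t=54 v=5: → [50,60); WM=53
i=22 t=58 v=4: → [50,60); WM=53
i=23 t=59 v=6: → [50,60); WM=56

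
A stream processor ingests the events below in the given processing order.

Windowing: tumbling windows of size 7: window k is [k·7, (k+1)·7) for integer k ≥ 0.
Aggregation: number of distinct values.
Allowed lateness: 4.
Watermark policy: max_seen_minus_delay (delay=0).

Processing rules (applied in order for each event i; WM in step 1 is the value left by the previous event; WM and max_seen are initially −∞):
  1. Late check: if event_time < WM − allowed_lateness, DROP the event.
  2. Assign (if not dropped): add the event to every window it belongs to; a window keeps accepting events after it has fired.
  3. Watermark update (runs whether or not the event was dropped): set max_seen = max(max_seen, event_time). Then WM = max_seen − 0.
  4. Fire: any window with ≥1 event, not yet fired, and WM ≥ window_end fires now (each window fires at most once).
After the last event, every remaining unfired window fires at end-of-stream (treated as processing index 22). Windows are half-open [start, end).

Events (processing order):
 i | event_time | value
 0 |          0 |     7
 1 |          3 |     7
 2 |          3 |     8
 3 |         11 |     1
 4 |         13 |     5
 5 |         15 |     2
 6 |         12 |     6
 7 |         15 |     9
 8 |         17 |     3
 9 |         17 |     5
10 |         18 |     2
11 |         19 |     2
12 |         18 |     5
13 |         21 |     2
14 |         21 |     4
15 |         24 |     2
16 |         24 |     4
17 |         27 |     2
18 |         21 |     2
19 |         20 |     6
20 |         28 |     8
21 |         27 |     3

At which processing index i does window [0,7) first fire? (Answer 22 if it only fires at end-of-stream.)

3

i=0 t=0 v=7: → [0,7); WM=0
i=1 t=3 v=7: → [0,7); WM=3
i=2 t=3 v=8: → [0,7); WM=3
i=3 t=11 v=1: → [7,14); WM=11; [0,7) fires=2
i=4 t=13 v=5: → [7,14); WM=13
i=5 t=15 v=2: → [14,21); WM=15; [7,14) fires=2
i=6 t=12 v=6: → [7,14); WM=15
i=7 t=15 v=9: → [14,21); WM=15
i=8 t=17 v=3: → [14,21); WM=17
i=9 t=17 v=5: → [14,21); WM=17
i=10 t=18 v=2: → [14,21); WM=18
i=11 t=19 v=2: → [14,21); WM=19
i=12 t=18 v=5: → [14,21); WM=19
i=13 t=21 v=2: → [21,28); WM=21; [14,21) fires=4
i=14 t=21 v=4: → [21,28); WM=21
i=15 t=24 v=2: → [21,28); WM=24
i=16 t=24 v=4: → [21,28); WM=24
i=17 t=27 v=2: → [21,28); WM=27
i=18 t=21 v=2: DROP (t<27-4); WM=27
i=19 t=20 v=6: DROP (t<27-4); WM=27
i=20 t=28 v=8: → [28,35); WM=28; [21,28) fires=2
i=21 t=27 v=3: → [21,28); WM=28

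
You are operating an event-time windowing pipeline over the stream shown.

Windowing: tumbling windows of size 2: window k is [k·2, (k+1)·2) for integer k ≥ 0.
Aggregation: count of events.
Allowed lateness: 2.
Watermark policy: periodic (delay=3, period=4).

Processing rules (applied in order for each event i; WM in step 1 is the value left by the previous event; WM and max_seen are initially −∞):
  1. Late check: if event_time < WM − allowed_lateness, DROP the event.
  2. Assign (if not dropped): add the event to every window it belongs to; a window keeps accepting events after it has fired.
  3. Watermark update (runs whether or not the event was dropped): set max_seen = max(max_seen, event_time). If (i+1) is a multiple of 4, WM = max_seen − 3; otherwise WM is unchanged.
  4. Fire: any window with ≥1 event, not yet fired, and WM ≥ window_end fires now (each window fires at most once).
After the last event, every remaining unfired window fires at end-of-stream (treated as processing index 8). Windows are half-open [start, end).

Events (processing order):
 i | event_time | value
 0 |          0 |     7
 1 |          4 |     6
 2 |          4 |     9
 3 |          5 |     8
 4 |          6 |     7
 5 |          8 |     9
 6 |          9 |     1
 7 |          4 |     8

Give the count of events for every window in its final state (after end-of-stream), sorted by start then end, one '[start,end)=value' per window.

[0,2)=1 [4,6)=4 [6,8)=1 [8,10)=2

i=0 t=0 v=7: → [0,2); WM=−∞
i=1 t=4 v=6: → [4,6); WM=−∞
i=2 t=4 v=9: → [4,6); WM=−∞
i=3 t=5 v=8: → [4,6); WM=2; [0,2) fires=1
i=4 t=6 v=7: → [6,8); WM=2
i=5 t=8 v=9: → [8,10); WM=2
i=6 t=9 v=1: → [8,10); WM=2
i=7 t=4 v=8: → [4,6); WM=6; [4,6) fires=4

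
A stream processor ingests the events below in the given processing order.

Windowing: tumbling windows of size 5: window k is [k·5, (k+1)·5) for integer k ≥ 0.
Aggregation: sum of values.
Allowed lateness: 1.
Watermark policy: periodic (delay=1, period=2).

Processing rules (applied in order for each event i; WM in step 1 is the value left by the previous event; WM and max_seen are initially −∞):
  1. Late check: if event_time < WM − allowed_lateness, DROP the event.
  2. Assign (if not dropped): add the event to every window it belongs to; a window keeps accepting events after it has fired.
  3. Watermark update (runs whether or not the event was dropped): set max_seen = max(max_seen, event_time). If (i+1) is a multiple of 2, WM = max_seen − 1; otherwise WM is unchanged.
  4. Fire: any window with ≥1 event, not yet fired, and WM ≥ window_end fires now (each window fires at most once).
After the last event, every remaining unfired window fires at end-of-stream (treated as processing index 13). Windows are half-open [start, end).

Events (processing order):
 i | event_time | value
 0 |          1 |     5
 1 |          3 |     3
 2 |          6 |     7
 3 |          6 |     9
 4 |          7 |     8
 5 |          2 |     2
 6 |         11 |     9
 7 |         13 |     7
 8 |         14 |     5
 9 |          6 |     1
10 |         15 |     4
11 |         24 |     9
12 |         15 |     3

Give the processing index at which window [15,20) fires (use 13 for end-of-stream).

i=0 t=1 v=5: → [0,5); WM=−∞
i=1 t=3 v=3: → [0,5); WM=2
i=2 t=6 v=7: → [5,10); WM=2
i=3 t=6 v=9: → [5,10); WM=5; [0,5) fires=8
i=4 t=7 v=8: → [5,10); WM=5
i=5 t=2 v=2: DROP (t<5-1); WM=6
i=6 t=11 v=9: → [10,15); WM=6
i=7 t=13 v=7: → [10,15); WM=12; [5,10) fires=24
i=8 t=14 v=5: → [10,15); WM=12
i=9 t=6 v=1: DROP (t<12-1); WM=13
i=10 t=15 v=4: → [15,20); WM=13
i=11 t=24 v=9: → [20,25); WM=23; [10,15) fires=21 [15,20) fires=4
i=12 t=15 v=3: DROP (t<23-1); WM=23

11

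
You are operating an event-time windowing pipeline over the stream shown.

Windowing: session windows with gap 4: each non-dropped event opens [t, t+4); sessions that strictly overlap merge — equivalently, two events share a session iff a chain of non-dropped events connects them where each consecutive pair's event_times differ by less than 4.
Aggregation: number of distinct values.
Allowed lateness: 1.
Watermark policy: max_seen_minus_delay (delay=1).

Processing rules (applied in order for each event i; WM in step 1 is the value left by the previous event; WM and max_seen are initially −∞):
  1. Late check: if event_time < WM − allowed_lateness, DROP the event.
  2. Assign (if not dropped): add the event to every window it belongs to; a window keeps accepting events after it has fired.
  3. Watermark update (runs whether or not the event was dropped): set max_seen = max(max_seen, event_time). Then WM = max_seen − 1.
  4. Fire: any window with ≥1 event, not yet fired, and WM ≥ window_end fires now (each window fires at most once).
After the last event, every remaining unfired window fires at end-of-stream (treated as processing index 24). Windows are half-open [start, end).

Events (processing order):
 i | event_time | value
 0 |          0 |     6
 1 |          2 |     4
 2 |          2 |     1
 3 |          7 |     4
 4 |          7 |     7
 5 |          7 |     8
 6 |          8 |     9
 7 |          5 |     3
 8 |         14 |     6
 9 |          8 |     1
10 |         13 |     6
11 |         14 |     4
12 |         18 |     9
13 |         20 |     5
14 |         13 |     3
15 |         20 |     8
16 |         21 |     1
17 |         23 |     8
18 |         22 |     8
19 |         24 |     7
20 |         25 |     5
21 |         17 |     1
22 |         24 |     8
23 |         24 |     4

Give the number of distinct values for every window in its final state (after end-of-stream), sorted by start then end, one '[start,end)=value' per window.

[0,6)=3 [7,12)=4 [13,18)=2 [18,29)=6

i=0 t=0 v=6: → [0,4); WM=-1
i=1 t=2 v=4: → [0,6); WM=1
i=2 t=2 v=1: → [0,6); WM=1
i=3 t=7 v=4: → [7,11); WM=6
i=4 t=7 v=7: → [7,11); WM=6
i=5 t=7 v=8: → [7,11); WM=6
i=6 t=8 v=9: → [7,12); WM=7
i=7 t=5 v=3: DROP (t<7-1); WM=7
i=8 t=14 v=6: → [14,18); WM=13
i=9 t=8 v=1: DROP (t<13-1); WM=13
i=10 t=13 v=6: → [13,18); WM=13
i=11 t=14 v=4: → [13,18); WM=13
i=12 t=18 v=9: → [18,22); WM=17
i=13 t=20 v=5: → [18,24); WM=19
i=14 t=13 v=3: DROP (t<19-1); WM=19
i=15 t=20 v=8: → [18,24); WM=19
i=16 t=21 v=1: → [18,25); WM=20
i=17 t=23 v=8: → [18,27); WM=22
i=18 t=22 v=8: → [18,27); WM=22
i=19 t=24 v=7: → [18,28); WM=23
i=20 t=25 v=5: → [18,29); WM=24
i=21 t=17 v=1: DROP (t<24-1); WM=24
i=22 t=24 v=8: → [18,29); WM=24
i=23 t=24 v=4: → [18,29); WM=24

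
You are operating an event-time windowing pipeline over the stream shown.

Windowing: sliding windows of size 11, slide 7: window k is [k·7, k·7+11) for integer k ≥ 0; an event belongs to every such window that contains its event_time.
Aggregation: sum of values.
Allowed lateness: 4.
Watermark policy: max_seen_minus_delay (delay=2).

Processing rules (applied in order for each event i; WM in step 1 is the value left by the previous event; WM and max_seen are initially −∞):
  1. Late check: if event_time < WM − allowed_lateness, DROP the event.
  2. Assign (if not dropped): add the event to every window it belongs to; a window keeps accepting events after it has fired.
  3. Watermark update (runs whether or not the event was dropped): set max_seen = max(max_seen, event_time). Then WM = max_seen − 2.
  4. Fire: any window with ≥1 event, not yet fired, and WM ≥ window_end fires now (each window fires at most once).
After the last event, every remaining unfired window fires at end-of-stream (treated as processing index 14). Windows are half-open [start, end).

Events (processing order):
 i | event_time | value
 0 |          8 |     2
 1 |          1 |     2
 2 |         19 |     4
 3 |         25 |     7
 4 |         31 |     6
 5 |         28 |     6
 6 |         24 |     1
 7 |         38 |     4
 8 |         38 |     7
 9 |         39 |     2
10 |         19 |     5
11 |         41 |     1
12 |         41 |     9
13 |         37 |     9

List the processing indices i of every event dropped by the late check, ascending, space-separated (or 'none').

1 6 10

i=0 t=8 v=2: → [7,18),[0,11); WM=6
i=1 t=1 v=2: DROP (t<6-4); WM=6
i=2 t=19 v=4: → [14,25); WM=17; [0,11) fires=2
i=3 t=25 v=7: → [21,32); WM=23; [7,18) fires=2
i=4 t=31 v=6: → [28,39),[21,32); WM=29; [14,25) fires=4
i=5 t=28 v=6: → [28,39),[21,32); WM=29
i=6 t=24 v=1: DROP (t<29-4); WM=29
i=7 t=38 v=4: → [35,46),[28,39); WM=36; [21,32) fires=19
i=8 t=38 v=7: → [35,46),[28,39); WM=36
i=9 t=39 v=2: → [35,46); WM=37
i=10 t=19 v=5: DROP (t<37-4); WM=37
i=11 t=41 v=1: → [35,46); WM=39; [28,39) fires=23
i=12 t=41 v=9: → [35,46); WM=39
i=13 t=37 v=9: → [35,46),[28,39); WM=39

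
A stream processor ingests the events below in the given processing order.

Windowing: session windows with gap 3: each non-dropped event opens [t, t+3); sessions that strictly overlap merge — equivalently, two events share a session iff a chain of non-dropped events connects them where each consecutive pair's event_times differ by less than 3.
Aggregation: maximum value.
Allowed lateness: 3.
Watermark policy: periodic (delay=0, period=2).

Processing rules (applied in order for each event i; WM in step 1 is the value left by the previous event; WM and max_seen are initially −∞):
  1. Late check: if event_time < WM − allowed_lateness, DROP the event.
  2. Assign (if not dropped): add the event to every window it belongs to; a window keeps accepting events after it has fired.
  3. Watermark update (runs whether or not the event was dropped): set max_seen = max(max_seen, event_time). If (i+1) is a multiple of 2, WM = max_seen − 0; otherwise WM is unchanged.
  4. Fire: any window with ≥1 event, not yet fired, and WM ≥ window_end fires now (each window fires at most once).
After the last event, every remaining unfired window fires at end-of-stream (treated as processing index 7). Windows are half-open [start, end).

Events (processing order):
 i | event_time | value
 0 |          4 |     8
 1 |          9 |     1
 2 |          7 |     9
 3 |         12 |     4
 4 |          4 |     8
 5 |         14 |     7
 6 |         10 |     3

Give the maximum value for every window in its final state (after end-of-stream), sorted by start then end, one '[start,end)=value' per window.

[4,7)=8 [7,12)=9 [12,17)=7

i=0 t=4 v=8: → [4,7); WM=−∞
i=1 t=9 v=1: → [9,12); WM=9
i=2 t=7 v=9: → [7,12); WM=9
i=3 t=12 v=4: → [12,15); WM=12
i=4 t=4 v=8: DROP (t<12-3); WM=12
i=5 t=14 v=7: → [12,17); WM=14
i=6 t=10 v=3: DROP (t<14-3); WM=14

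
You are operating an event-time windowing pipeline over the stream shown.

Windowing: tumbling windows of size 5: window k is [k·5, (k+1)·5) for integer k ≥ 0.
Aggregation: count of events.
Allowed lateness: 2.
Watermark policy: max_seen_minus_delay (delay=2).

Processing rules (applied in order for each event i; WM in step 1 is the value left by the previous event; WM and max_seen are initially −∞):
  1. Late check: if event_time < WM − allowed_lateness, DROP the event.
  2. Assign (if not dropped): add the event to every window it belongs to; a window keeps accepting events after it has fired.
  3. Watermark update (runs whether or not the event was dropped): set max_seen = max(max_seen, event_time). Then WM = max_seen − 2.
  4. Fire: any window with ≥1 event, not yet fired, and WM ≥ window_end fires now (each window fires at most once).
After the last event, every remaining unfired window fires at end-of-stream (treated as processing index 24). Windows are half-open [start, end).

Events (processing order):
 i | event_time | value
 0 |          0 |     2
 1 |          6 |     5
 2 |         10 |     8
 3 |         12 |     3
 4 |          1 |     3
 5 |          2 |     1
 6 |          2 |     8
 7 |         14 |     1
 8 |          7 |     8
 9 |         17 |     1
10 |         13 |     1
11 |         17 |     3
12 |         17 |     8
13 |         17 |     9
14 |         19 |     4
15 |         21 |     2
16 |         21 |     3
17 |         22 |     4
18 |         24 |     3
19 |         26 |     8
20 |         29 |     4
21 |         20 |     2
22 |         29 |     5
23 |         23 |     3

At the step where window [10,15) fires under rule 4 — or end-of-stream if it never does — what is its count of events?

3

i=0 t=0 v=2: → [0,5); WM=-2
i=1 t=6 v=5: → [5,10); WM=4
i=2 t=10 v=8: → [10,15); WM=8; [0,5) fires=1
i=3 t=12 v=3: → [10,15); WM=10; [5,10) fires=1
i=4 t=1 v=3: DROP (t<10-2); WM=10
i=5 t=2 v=1: DROP (t<10-2); WM=10
i=6 t=2 v=8: DROP (t<10-2); WM=10
i=7 t=14 v=1: → [10,15); WM=12
i=8 t=7 v=8: DROP (t<12-2); WM=12
i=9 t=17 v=1: → [15,20); WM=15; [10,15) fires=3
i=10 t=13 v=1: → [10,15); WM=15
i=11 t=17 v=3: → [15,20); WM=15
i=12 t=17 v=8: → [15,20); WM=15
i=13 t=17 v=9: → [15,20); WM=15
i=14 t=19 v=4: → [15,20); WM=17
i=15 t=21 v=2: → [20,25); WM=19
i=16 t=21 v=3: → [20,25); WM=19
i=17 t=22 v=4: → [20,25); WM=20; [15,20) fires=5
i=18 t=24 v=3: → [20,25); WM=22
i=19 t=26 v=8: → [25,30); WM=24
i=20 t=29 v=4: → [25,30); WM=27; [20,25) fires=4
i=21 t=20 v=2: DROP (t<27-2); WM=27
i=22 t=29 v=5: → [25,30); WM=27
i=23 t=23 v=3: DROP (t<27-2); WM=27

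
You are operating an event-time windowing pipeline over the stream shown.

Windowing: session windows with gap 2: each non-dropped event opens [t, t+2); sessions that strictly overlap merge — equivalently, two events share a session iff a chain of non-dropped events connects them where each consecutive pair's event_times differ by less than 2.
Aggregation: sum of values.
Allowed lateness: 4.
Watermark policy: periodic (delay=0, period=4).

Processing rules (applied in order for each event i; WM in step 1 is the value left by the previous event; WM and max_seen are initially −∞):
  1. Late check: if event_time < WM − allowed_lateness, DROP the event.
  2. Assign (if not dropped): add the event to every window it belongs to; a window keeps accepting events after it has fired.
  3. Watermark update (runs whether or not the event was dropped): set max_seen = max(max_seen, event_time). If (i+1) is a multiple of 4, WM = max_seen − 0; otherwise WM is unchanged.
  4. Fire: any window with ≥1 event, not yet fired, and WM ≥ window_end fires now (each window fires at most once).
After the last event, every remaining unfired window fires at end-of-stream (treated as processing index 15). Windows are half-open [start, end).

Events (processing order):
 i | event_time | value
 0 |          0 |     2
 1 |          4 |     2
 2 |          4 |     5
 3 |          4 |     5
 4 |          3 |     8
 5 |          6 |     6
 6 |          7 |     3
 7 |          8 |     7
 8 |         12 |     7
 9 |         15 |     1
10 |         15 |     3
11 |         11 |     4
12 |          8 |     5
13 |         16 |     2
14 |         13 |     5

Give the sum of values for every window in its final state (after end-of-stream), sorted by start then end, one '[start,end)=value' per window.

[0,2)=2 [3,6)=20 [6,10)=16 [11,15)=16 [15,18)=6

i=0 t=0 v=2: → [0,2); WM=−∞
i=1 t=4 v=2: → [4,6); WM=−∞
i=2 t=4 v=5: → [4,6); WM=−∞
i=3 t=4 v=5: → [4,6); WM=4
i=4 t=3 v=8: → [3,6); WM=4
i=5 t=6 v=6: → [6,8); WM=4
i=6 t=7 v=3: → [6,9); WM=4
i=7 t=8 v=7: → [6,10); WM=8
i=8 t=12 v=7: → [12,14); WM=8
i=9 t=15 v=1: → [15,17); WM=8
i=10 t=15 v=3: → [15,17); WM=8
i=11 t=11 v=4: → [11,14); WM=15
i=12 t=8 v=5: DROP (t<15-4); WM=15
i=13 t=16 v=2: → [15,18); WM=15
i=14 t=13 v=5: → [11,15); WM=15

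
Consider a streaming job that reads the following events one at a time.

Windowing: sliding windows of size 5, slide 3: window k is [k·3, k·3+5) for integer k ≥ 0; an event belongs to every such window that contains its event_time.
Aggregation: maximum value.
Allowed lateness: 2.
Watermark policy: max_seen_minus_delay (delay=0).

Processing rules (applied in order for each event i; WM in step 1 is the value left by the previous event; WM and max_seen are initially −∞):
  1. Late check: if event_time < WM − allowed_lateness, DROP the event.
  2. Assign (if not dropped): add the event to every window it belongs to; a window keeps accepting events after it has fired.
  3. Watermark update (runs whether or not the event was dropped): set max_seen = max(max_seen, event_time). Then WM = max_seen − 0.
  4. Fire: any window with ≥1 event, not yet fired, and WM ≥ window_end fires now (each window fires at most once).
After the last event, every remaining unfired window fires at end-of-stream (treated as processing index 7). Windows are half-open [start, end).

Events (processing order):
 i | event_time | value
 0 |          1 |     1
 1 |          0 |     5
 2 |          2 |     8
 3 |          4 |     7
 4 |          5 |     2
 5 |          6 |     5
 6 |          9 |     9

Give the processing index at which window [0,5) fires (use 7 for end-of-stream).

4

i=0 t=1 v=1: → [0,5); WM=1
i=1 t=0 v=5: → [0,5); WM=1
i=2 t=2 v=8: → [0,5); WM=2
i=3 t=4 v=7: → [3,8),[0,5); WM=4
i=4 t=5 v=2: → [3,8); WM=5; [0,5) fires=8
i=5 t=6 v=5: → [6,11),[3,8); WM=6
i=6 t=9 v=9: → [9,14),[6,11); WM=9; [3,8) fires=7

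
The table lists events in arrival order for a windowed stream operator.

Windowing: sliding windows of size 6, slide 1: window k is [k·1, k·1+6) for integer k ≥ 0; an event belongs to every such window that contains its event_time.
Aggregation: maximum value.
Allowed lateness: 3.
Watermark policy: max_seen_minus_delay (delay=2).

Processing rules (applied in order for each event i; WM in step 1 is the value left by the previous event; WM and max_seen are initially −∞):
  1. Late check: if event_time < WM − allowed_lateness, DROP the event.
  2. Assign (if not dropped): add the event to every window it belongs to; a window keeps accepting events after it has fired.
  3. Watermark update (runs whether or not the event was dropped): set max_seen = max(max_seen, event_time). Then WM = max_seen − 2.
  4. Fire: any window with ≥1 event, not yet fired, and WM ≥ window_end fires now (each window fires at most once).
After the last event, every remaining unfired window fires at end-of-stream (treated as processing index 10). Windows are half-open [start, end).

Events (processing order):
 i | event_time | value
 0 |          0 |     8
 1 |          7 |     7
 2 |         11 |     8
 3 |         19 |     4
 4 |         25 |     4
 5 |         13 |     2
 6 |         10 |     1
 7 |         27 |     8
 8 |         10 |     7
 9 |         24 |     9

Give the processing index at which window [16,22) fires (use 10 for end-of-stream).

4

i=0 t=0 v=8: → [0,6); WM=-2
i=1 t=7 v=7: → [7,13),[6,12),[5,11),[4,10),[3,9),[2,8); WM=5
i=2 t=11 v=8: → [11,17),[10,16),[9,15),[8,14),[7,13),[6,12); WM=9; [0,6) fires=8 [2,8) fires=7 [3,9) fires=7
i=3 t=19 v=4: → [19,25),[18,24),[17,23),[16,22),[15,21),[14,20); WM=17; [4,10) fires=7 [5,11) fires=7 [6,12) fires=8 [7,13) fires=8 [8,14) fires=8 [9,15) fires=8 [10,16) fires=8 [11,17) fires=8
i=4 t=25 v=4: → [25,31),[24,30),[23,29),[22,28),[21,27),[20,26); WM=23; [14,20) fires=4 [15,21) fires=4 [16,22) fires=4 [17,23) fires=4
i=5 t=13 v=2: DROP (t<23-3); WM=23
i=6 t=10 v=1: DROP (t<23-3); WM=23
i=7 t=27 v=8: → [27,33),[26,32),[25,31),[24,30),[23,29),[22,28); WM=25; [18,24) fires=4 [19,25) fires=4
i=8 t=10 v=7: DROP (t<25-3); WM=25
i=9 t=24 v=9: → [24,30),[23,29),[22,28),[21,27),[20,26),[19,25); WM=25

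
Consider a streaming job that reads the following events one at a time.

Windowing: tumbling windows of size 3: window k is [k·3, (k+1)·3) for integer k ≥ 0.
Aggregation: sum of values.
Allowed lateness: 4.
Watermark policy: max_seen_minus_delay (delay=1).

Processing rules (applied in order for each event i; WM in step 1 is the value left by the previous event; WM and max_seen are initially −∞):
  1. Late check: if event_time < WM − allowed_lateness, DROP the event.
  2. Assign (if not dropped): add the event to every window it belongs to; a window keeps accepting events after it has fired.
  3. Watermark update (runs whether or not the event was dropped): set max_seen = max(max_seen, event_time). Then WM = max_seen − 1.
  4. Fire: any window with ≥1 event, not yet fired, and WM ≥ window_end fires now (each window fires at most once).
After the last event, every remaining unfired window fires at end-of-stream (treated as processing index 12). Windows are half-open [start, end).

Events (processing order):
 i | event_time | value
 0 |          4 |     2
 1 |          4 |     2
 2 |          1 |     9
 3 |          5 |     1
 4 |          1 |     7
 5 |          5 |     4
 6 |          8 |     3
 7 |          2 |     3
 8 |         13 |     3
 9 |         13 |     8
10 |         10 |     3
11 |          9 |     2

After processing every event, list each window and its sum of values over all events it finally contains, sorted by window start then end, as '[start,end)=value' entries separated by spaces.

i=0 t=4 v=2: → [3,6); WM=3
i=1 t=4 v=2: → [3,6); WM=3
i=2 t=1 v=9: → [0,3); WM=3; [0,3) fires=9
i=3 t=5 v=1: → [3,6); WM=4
i=4 t=1 v=7: → [0,3); WM=4
i=5 t=5 v=4: → [3,6); WM=4
i=6 t=8 v=3: → [6,9); WM=7; [3,6) fires=9
i=7 t=2 v=3: DROP (t<7-4); WM=7
i=8 t=13 v=3: → [12,15); WM=12; [6,9) fires=3
i=9 t=13 v=8: → [12,15); WM=12
i=10 t=10 v=3: → [9,12); WM=12; [9,12) fires=3
i=11 t=9 v=2: → [9,12); WM=12

[0,3)=16 [3,6)=9 [6,9)=3 [9,12)=5 [12,15)=11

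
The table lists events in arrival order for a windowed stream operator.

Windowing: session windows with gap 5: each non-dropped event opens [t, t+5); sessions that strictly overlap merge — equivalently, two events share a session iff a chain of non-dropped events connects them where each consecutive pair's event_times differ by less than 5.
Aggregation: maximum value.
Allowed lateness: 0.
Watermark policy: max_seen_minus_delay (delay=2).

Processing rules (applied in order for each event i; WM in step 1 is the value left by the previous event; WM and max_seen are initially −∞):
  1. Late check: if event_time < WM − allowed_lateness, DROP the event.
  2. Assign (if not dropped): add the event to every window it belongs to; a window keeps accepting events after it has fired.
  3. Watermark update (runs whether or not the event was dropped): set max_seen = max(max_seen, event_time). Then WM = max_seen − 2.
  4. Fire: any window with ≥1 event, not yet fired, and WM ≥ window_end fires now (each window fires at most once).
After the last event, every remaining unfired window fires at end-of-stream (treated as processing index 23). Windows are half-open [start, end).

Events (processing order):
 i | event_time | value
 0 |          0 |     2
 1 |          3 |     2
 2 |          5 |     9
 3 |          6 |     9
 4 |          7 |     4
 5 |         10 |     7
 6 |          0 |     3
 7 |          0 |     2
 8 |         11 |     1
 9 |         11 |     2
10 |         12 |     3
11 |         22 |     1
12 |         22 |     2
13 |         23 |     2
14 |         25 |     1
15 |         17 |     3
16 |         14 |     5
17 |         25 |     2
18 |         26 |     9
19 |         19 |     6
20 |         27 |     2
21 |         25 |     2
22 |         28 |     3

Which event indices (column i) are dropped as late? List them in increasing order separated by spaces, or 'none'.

6 7 15 16 19

i=0 t=0 v=2: → [0,5); WM=-2
i=1 t=3 v=2: → [0,8); WM=1
i=2 t=5 v=9: → [0,10); WM=3
i=3 t=6 v=9: → [0,11); WM=4
i=4 t=7 v=4: → [0,12); WM=5
i=5 t=10 v=7: → [0,15); WM=8
i=6 t=0 v=3: DROP (t<8-0); WM=8
i=7 t=0 v=2: DROP (t<8-0); WM=8
i=8 t=11 v=1: → [0,16); WM=9
i=9 t=11 v=2: → [0,16); WM=9
i=10 t=12 v=3: → [0,17); WM=10
i=11 t=22 v=1: → [22,27); WM=20
i=12 t=22 v=2: → [22,27); WM=20
i=13 t=23 v=2: → [22,28); WM=21
i=14 t=25 v=1: → [22,30); WM=23
i=15 t=17 v=3: DROP (t<23-0); WM=23
i=16 t=14 v=5: DROP (t<23-0); WM=23
i=17 t=25 v=2: → [22,30); WM=23
i=18 t=26 v=9: → [22,31); WM=24
i=19 t=19 v=6: DROP (t<24-0); WM=24
i=20 t=27 v=2: → [22,32); WM=25
i=21 t=25 v=2: → [22,32); WM=25
i=22 t=28 v=3: → [22,33); WM=26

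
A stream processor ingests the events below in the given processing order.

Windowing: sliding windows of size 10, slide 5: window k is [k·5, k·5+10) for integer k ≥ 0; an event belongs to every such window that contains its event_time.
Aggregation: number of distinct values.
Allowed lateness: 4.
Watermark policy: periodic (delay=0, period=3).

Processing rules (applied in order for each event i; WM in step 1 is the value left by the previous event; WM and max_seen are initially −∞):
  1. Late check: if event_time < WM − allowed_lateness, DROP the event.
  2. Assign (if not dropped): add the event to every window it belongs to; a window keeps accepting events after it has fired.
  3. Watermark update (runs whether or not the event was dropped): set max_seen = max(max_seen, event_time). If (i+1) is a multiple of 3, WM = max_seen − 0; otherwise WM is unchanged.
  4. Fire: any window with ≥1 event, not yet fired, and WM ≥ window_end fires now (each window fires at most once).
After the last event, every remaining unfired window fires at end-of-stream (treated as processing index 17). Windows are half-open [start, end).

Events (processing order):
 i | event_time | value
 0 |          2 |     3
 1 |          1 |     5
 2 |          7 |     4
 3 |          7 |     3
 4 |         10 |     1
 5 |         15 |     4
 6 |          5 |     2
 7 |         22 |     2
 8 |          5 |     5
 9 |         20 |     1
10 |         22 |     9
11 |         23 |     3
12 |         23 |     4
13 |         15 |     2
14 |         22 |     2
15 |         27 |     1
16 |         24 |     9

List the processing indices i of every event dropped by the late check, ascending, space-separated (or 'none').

i=0 t=2 v=3: → [0,10); WM=−∞
i=1 t=1 v=5: → [0,10); WM=−∞
i=2 t=7 v=4: → [5,15),[0,10); WM=7
i=3 t=7 v=3: → [5,15),[0,10); WM=7
i=4 t=10 v=1: → [10,20),[5,15); WM=7
i=5 t=15 v=4: → [15,25),[10,20); WM=15; [0,10) fires=3 [5,15) fires=3
i=6 t=5 v=2: DROP (t<15-4); WM=15
i=7 t=22 v=2: → [20,30),[15,25); WM=15
i=8 t=5 v=5: DROP (t<15-4); WM=22; [10,20) fires=2
i=9 t=20 v=1: → [20,30),[15,25); WM=22
i=10 t=22 v=9: → [20,30),[15,25); WM=22
i=11 t=23 v=3: → [20,30),[15,25); WM=23
i=12 t=23 v=4: → [20,30),[15,25); WM=23
i=13 t=15 v=2: DROP (t<23-4); WM=23
i=14 t=22 v=2: → [20,30),[15,25); WM=23
i=15 t=27 v=1: → [25,35),[20,30); WM=23
i=16 t=24 v=9: → [20,30),[15,25); WM=23

6 8 13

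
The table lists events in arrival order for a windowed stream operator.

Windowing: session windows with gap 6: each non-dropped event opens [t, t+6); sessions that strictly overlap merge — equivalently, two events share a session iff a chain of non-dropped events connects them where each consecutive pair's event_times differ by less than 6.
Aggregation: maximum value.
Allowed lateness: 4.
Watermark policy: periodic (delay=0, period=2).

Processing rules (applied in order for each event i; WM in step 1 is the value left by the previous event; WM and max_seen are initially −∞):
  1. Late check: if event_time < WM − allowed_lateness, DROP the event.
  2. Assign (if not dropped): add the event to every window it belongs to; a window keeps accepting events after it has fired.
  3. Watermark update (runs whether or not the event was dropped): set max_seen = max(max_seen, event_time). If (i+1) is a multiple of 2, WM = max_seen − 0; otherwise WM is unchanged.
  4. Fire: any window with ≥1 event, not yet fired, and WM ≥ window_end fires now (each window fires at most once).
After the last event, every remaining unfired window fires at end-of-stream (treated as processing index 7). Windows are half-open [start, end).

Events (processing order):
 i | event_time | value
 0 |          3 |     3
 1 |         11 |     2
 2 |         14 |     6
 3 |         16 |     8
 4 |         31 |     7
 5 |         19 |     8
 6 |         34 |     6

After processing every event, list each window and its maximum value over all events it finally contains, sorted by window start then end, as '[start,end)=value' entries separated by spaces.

[3,9)=3 [11,25)=8 [31,40)=7

i=0 t=3 v=3: → [3,9); WM=−∞
i=1 t=11 v=2: → [11,17); WM=11
i=2 t=14 v=6: → [11,20); WM=11
i=3 t=16 v=8: → [11,22); WM=16
i=4 t=31 v=7: → [31,37); WM=16
i=5 t=19 v=8: → [11,25); WM=31
i=6 t=34 v=6: → [31,40); WM=31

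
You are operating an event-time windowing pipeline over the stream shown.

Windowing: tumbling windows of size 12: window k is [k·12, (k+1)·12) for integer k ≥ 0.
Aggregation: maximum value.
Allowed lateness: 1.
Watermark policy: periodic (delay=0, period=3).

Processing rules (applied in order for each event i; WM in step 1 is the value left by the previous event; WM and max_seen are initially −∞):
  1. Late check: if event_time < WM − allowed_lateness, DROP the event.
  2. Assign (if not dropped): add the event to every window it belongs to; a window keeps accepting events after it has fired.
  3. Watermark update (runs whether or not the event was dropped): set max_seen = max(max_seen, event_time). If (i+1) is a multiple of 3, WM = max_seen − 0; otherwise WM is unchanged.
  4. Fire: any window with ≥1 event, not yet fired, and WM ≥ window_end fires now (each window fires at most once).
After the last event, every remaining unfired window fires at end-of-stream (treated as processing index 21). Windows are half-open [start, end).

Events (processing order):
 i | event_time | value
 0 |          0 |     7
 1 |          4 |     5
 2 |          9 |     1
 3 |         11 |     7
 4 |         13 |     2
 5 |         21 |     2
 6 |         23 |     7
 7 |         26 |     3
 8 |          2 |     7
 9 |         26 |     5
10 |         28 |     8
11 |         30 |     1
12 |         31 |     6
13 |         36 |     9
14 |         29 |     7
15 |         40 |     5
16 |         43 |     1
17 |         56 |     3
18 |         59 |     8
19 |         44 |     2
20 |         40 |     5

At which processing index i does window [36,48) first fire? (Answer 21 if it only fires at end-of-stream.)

17

i=0 t=0 v=7: → [0,12); WM=−∞
i=1 t=4 v=5: → [0,12); WM=−∞
i=2 t=9 v=1: → [0,12); WM=9
i=3 t=11 v=7: → [0,12); WM=9
i=4 t=13 v=2: → [12,24); WM=9
i=5 t=21 v=2: → [12,24); WM=21; [0,12) fires=7
i=6 t=23 v=7: → [12,24); WM=21
i=7 t=26 v=3: → [24,36); WM=21
i=8 t=2 v=7: DROP (t<21-1); WM=26; [12,24) fires=7
i=9 t=26 v=5: → [24,36); WM=26
i=10 t=28 v=8: → [24,36); WM=26
i=11 t=30 v=1: → [24,36); WM=30
i=12 t=31 v=6: → [24,36); WM=30
i=13 t=36 v=9: → [36,48); WM=30
i=14 t=29 v=7: → [24,36); WM=36; [24,36) fires=8
i=15 t=40 v=5: → [36,48); WM=36
i=16 t=43 v=1: → [36,48); WM=36
i=17 t=56 v=3: → [48,60); WM=56; [36,48) fires=9
i=18 t=59 v=8: → [48,60); WM=56
i=19 t=44 v=2: DROP (t<56-1); WM=56
i=20 t=40 v=5: DROP (t<56-1); WM=59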